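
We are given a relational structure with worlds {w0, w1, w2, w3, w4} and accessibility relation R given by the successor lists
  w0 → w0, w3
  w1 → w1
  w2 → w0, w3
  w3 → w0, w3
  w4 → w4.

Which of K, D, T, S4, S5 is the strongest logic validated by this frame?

Serial (axiom D): yes — every world has a successor (e.g. w0 R w0).
Reflexive (axiom T): no — w2 is not related to itself.
Transitive (axiom 4): yes — every two-step R-path is closed by a direct edge.
Euclidean (axiom 5): yes — any two successors of a common world are R-related.
So F validates K, D; T would additionally require R to be reflexive. The strongest is D.

D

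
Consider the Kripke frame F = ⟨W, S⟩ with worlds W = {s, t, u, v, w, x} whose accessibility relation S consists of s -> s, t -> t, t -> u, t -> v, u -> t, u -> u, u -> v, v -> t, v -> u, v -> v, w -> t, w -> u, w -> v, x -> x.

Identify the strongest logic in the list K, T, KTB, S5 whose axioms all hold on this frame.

K

Reflexive (axiom T): no — w is not related to itself.
Symmetric (axiom B): no — w S t but not t S w.
Euclidean (axiom 5): yes — any two successors of a common world are S-related.
So F validates K; T would additionally require S to be reflexive. The strongest is K.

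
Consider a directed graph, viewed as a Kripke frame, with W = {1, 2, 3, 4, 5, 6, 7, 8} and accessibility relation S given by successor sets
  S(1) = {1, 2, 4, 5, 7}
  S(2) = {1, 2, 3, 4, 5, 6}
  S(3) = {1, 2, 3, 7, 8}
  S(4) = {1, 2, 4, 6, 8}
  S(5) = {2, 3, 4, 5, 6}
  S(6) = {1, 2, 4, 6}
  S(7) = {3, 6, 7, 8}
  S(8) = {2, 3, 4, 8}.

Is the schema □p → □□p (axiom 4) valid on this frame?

No

By correspondence theory, 4 is valid on a frame iff S is transitive.
Transitive: no — 1 S 2 and 2 S 3, but not 1 S 3.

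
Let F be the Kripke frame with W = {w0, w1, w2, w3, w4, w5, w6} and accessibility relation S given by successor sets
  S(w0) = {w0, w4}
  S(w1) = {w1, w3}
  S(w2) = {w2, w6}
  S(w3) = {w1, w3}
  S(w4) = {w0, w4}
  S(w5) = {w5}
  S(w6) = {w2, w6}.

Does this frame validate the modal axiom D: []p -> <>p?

The schema D characterises exactly the serial frames.
Serial: yes — every world has a successor (e.g. w0 S w0).

Yes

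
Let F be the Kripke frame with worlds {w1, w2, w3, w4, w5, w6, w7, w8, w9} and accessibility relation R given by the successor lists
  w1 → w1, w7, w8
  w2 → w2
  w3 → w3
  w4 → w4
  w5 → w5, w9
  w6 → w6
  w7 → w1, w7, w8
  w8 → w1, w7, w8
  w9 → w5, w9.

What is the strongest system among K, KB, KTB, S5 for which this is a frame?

Symmetric (axiom B): yes — every pair in R has its reverse in R.
Reflexive (axiom T): yes — every world is R-related to itself.
Euclidean (axiom 5): yes — any two successors of a common world are R-related.
So F validates K, KB, KTB, S5. The strongest is S5.

S5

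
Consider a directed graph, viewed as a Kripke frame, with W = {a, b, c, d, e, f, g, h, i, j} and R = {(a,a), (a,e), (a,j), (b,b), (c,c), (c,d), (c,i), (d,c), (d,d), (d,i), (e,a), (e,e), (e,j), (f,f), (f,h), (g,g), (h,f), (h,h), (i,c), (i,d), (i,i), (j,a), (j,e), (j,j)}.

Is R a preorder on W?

Reflexive: yes — every world is R-related to itself.
Transitive: yes — every two-step R-path is closed by a direct edge.
So R is a preorder.

Yes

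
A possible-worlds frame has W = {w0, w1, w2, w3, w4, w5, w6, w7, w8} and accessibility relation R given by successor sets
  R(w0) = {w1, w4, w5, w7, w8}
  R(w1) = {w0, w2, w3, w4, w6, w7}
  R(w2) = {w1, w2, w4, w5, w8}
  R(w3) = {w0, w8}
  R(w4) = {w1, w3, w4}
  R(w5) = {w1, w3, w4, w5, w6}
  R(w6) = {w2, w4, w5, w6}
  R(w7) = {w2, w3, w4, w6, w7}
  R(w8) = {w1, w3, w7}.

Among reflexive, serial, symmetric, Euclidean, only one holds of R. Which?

serial

Reflexive: no — w0 is not related to itself.
Serial: yes — every world has a successor (e.g. w0 R w1).
Symmetric: no — w0 R w4 but not w4 R w0.
Euclidean: no — w0 R w1 and w0 R w5, but not w1 R w5.
Only serial holds.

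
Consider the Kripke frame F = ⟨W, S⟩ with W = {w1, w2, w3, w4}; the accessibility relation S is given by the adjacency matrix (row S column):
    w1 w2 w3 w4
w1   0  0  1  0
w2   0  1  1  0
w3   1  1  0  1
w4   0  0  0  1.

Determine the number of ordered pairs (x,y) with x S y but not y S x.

1

Enumerating: (w3,w4).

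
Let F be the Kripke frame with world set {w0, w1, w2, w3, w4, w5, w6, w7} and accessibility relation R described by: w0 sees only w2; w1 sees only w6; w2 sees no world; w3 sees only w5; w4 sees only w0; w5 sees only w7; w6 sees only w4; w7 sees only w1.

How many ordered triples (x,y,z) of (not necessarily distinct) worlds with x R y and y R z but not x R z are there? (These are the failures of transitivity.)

6

Enumerating: (w1,w6,w4), (w3,w5,w7), (w4,w0,w2), (w5,w7,w1), (w6,w4,w0), (w7,w1,w6).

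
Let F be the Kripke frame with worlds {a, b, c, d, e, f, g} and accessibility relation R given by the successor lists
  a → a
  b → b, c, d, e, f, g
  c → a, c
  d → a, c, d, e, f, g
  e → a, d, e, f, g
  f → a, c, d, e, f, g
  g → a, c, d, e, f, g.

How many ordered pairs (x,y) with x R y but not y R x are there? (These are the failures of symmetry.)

13

Enumerating: (b,c), (b,d), (b,e), (b,f), (b,g), (c,a), (d,a), (d,c), (e,a), (f,a), (f,c), (g,a), (g,c).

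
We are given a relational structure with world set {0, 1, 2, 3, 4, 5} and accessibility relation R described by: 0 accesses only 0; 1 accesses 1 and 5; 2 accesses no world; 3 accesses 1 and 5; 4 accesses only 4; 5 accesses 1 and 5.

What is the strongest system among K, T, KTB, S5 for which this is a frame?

Reflexive (axiom T): no — 2 is not related to itself.
Symmetric (axiom B): no — 3 R 1 but not 1 R 3.
Euclidean (axiom 5): yes — any two successors of a common world are R-related.
So F validates K; T would additionally require R to be reflexive. The strongest is K.

K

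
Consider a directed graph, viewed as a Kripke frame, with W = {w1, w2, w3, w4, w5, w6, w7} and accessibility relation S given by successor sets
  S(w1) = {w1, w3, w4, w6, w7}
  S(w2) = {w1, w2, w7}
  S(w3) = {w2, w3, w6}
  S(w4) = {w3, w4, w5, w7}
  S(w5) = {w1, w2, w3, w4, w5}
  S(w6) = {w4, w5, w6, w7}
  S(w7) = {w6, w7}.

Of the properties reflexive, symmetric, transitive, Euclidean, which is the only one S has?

reflexive

Reflexive: yes — every world is S-related to itself.
Symmetric: no — w1 S w3 but not w3 S w1.
Transitive: no — w1 S w3 and w3 S w2, but not w1 S w2.
Euclidean: no — w1 S w3 and w1 S w4, but not w3 S w4.
Only reflexive holds.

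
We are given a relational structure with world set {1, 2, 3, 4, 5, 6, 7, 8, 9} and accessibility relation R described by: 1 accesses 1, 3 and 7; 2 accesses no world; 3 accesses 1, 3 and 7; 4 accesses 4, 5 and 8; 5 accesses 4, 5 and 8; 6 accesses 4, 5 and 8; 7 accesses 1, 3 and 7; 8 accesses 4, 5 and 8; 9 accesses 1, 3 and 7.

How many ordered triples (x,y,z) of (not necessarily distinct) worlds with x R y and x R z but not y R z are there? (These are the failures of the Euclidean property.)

0

R is Euclidean; there are no such tuples.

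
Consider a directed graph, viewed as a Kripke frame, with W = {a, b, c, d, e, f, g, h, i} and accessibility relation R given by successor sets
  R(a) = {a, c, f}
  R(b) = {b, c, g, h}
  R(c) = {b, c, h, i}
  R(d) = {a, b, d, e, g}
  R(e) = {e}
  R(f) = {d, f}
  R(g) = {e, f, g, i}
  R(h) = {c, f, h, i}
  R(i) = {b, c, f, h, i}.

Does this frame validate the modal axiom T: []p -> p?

The schema T characterises exactly the reflexive frames.
Reflexive: yes — every world is R-related to itself.

Yes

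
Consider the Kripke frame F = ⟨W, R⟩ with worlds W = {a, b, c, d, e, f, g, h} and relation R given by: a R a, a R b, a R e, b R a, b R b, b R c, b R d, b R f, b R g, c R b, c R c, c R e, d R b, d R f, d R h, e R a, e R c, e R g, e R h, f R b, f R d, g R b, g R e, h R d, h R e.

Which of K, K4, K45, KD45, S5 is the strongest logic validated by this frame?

Transitive (axiom 4): no — a R b and b R c, but not a R c.
Euclidean (axiom 5): no — a R b and a R e, but not b R e.
Serial (axiom D): yes — every world has a successor (e.g. a R a).
Reflexive (axiom T): no — d is not related to itself.
So F validates K; K4 would additionally require R to be transitive. The strongest is K.

K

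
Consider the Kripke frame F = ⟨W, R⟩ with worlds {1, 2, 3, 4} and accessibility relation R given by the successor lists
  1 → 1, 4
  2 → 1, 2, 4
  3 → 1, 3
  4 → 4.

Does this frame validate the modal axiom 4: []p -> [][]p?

Axiom 4 corresponds to the accessibility relation being transitive.
Transitive: no — 3 R 1 and 1 R 4, but not 3 R 4.

No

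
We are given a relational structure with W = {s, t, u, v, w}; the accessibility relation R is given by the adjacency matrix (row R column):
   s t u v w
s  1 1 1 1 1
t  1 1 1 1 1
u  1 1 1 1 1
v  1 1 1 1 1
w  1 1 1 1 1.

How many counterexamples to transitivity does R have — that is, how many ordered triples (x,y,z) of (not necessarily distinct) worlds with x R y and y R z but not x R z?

0

R is transitive; there are no such tuples.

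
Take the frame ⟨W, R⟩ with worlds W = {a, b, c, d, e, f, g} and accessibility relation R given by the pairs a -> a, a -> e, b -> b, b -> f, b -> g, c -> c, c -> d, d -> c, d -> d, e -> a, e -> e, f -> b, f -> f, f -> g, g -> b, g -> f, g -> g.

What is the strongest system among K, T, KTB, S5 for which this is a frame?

S5

Reflexive (axiom T): yes — every world is R-related to itself.
Symmetric (axiom B): yes — every pair in R has its reverse in R.
Euclidean (axiom 5): yes — any two successors of a common world are R-related.
So F validates K, T, KTB, S5. The strongest is S5.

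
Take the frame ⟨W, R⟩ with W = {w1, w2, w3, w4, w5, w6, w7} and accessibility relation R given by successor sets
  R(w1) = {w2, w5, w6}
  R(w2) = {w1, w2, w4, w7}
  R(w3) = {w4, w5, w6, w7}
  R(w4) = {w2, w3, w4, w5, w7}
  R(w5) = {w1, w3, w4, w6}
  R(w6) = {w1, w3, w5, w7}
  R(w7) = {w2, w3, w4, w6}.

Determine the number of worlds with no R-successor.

0

R is serial; there are no such worlds.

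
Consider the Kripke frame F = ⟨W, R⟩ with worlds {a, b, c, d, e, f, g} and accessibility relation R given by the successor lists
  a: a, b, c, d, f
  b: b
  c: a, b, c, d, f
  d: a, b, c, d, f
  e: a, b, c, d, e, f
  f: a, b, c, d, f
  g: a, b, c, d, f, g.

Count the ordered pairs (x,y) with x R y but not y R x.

14

Enumerating: (a,b), (c,b), (d,b), (e,a), (e,b), (e,c), (e,d), (e,f), (f,b), (g,a), (g,b), (g,c), (g,d), (g,f).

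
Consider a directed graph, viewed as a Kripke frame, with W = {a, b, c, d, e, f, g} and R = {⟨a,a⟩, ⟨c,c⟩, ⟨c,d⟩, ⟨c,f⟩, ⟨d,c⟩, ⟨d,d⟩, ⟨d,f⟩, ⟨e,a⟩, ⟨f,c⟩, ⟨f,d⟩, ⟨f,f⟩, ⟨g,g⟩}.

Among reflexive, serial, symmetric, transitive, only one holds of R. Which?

Reflexive: no — b is not related to itself.
Serial: no — b has no R-successor.
Symmetric: no — e R a but not a R e.
Transitive: yes — every two-step R-path is closed by a direct edge.
Only transitive holds.

transitive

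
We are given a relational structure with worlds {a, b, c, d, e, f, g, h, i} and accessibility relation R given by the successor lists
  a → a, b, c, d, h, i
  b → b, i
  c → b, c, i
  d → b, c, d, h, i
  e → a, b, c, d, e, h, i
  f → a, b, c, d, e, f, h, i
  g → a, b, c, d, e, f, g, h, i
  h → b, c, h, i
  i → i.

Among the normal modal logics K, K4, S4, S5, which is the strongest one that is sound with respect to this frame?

S4

Transitive (axiom 4): yes — every two-step R-path is closed by a direct edge.
Reflexive (axiom T): yes — every world is R-related to itself.
Euclidean (axiom 5): no — a R b and a R c, but not b R c.
So F validates K, K4, S4; S5 would additionally require R to be Euclidean. The strongest is S4.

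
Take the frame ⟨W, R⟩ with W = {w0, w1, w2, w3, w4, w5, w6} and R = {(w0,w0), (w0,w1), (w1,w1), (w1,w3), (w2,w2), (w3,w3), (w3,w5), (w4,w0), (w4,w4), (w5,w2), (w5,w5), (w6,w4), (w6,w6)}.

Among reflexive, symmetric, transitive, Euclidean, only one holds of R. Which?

Reflexive: yes — every world is R-related to itself.
Symmetric: no — w0 R w1 but not w1 R w0.
Transitive: no — w0 R w1 and w1 R w3, but not w0 R w3.
Euclidean: no — w0 R w1 and w0 R w0, but not w1 R w0.
Only reflexive holds.

reflexive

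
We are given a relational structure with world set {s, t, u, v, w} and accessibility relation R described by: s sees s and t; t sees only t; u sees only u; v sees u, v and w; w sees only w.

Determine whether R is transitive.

Transitive: yes — every two-step R-path is closed by a direct edge.

Yes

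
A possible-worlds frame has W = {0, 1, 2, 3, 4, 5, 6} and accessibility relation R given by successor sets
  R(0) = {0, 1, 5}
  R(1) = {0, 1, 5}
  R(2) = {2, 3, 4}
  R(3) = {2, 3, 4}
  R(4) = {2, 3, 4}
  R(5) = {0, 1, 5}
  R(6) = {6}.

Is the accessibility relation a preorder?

Reflexive: yes — every world is R-related to itself.
Transitive: yes — every two-step R-path is closed by a direct edge.
So R is a preorder.

Yes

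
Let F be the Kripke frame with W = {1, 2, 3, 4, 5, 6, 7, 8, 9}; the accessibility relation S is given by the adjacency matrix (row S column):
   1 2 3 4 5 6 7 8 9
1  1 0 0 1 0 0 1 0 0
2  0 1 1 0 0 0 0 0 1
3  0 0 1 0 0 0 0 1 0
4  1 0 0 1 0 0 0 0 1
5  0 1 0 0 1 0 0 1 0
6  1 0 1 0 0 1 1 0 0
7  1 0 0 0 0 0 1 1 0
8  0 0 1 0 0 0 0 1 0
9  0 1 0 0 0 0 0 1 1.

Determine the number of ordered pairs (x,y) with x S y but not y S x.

Enumerating: (2,3), (4,9), (5,2), (5,8), (6,1), (6,3), (6,7), (7,8), (9,8).

9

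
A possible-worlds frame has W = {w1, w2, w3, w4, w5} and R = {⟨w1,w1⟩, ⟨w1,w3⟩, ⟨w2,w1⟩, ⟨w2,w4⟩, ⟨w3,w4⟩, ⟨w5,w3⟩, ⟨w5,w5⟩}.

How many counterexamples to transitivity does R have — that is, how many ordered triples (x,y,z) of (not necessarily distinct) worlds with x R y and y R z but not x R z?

3

Enumerating: (w1,w3,w4), (w2,w1,w3), (w5,w3,w4).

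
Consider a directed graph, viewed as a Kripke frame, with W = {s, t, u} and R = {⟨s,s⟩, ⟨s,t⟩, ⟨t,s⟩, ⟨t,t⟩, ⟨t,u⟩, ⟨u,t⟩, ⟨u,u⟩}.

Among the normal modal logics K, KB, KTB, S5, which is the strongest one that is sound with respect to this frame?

Symmetric (axiom B): yes — every pair in R has its reverse in R.
Reflexive (axiom T): yes — every world is R-related to itself.
Euclidean (axiom 5): no — t R s and t R u, but not s R u.
So F validates K, KB, KTB; S5 would additionally require R to be Euclidean. The strongest is KTB.

KTB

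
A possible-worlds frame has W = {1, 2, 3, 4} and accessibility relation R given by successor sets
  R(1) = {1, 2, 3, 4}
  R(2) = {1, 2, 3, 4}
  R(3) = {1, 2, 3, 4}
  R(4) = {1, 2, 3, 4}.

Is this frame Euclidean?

Euclidean: yes — any two successors of a common world are R-related.

Yes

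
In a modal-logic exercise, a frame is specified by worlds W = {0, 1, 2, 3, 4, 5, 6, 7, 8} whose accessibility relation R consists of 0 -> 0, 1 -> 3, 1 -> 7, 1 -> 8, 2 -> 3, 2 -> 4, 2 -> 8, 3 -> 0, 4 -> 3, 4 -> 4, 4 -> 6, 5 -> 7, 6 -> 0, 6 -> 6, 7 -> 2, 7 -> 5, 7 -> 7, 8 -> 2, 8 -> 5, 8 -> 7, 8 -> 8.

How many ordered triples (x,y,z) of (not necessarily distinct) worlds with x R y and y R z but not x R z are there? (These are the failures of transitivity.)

19

Enumerating: (1,3,0), (1,7,2), (1,7,5), (1,8,2), (1,8,5), (2,3,0), (2,4,6), (2,8,2), (2,8,5), (2,8,7), (4,3,0), (4,6,0), … and 7 more.
Total: 19.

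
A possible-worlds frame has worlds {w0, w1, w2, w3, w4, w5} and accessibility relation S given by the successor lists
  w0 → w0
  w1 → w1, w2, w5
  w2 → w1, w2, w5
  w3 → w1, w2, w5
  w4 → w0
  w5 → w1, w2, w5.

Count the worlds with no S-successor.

S is serial; there are no such worlds.

0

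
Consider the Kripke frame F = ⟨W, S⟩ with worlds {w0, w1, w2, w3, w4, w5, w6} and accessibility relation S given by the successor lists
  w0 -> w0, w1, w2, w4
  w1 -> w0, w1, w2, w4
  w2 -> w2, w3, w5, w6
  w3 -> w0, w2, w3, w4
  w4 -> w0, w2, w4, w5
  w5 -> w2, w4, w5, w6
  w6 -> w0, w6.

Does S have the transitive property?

No

Transitive: no — w0 S w2 and w2 S w3, but not w0 S w3.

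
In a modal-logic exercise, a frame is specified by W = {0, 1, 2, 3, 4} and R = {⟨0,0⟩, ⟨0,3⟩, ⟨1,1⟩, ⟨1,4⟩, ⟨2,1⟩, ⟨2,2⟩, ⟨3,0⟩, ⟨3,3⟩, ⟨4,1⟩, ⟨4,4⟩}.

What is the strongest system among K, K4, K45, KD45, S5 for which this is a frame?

K

Transitive (axiom 4): no — 2 R 1 and 1 R 4, but not 2 R 4.
Euclidean (axiom 5): no — 2 R 1 and 2 R 2, but not 1 R 2.
Serial (axiom D): yes — every world has a successor (e.g. 0 R 0).
Reflexive (axiom T): yes — every world is R-related to itself.
So F validates K; K4 would additionally require R to be transitive. The strongest is K.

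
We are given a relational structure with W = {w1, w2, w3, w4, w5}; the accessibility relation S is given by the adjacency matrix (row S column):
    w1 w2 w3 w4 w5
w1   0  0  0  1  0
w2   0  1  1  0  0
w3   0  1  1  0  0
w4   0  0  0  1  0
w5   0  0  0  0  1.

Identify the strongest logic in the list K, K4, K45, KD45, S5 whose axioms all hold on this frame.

Transitive (axiom 4): yes — every two-step S-path is closed by a direct edge.
Euclidean (axiom 5): yes — any two successors of a common world are S-related.
Serial (axiom D): yes — every world has a successor (e.g. w1 S w4).
Reflexive (axiom T): no — w1 is not related to itself.
So F validates K, K4, K45, KD45; S5 would additionally require S to be reflexive. The strongest is KD45.

KD45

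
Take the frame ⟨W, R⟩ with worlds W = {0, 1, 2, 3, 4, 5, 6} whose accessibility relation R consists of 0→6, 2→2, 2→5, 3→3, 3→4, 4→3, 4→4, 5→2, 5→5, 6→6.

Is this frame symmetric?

Symmetric: no — 0 R 6 but not 6 R 0.

No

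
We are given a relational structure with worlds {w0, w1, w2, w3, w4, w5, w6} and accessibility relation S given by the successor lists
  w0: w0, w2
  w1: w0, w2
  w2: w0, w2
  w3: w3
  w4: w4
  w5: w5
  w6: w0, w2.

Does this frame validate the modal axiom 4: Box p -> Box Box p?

Axiom 4 corresponds to the accessibility relation being transitive.
Transitive: yes — every two-step S-path is closed by a direct edge.

Yes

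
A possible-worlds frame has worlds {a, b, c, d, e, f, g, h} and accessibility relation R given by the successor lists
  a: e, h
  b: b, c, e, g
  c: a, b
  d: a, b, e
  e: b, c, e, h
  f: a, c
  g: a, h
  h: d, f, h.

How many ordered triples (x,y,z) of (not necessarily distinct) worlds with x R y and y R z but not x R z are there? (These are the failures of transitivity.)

Enumerating: (a,e,b), (a,e,c), (a,h,d), (a,h,f), (b,c,a), (b,e,h), (b,g,a), (b,g,h), (c,a,e), (c,a,h), (c,b,c), (c,b,e), … and 21 more.
Total: 33.

33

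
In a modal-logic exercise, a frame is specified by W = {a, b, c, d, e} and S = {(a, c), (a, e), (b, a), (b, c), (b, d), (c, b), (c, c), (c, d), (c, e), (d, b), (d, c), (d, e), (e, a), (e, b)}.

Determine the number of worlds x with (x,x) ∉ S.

Enumerating: a, b, d, e.

4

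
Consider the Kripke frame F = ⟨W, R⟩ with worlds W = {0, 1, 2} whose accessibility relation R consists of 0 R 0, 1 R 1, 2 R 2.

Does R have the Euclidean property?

Yes

Euclidean: yes — any two successors of a common world are R-related.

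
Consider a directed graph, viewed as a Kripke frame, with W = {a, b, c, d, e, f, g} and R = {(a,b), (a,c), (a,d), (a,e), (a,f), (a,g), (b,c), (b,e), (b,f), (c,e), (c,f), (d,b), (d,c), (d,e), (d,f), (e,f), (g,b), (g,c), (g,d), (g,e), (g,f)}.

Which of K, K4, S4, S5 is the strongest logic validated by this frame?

Transitive (axiom 4): yes — every two-step R-path is closed by a direct edge.
Reflexive (axiom T): no — a is not related to itself.
Euclidean (axiom 5): no — a R b and a R d, but not b R d.
So F validates K, K4; S4 would additionally require R to be reflexive. The strongest is K4.

K4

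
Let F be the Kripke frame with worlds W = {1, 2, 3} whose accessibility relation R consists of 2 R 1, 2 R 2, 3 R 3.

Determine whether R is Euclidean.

No

Euclidean: no — 2 R 1 and 2 R 1, but not 1 R 1.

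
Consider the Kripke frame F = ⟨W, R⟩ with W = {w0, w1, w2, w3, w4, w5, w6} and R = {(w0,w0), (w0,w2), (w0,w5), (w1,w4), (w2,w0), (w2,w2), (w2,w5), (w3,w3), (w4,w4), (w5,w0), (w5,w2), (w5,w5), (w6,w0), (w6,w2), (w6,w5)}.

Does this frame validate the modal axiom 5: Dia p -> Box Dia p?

By correspondence theory, 5 is valid on a frame iff R is Euclidean.
Euclidean: yes — any two successors of a common world are R-related.

Yes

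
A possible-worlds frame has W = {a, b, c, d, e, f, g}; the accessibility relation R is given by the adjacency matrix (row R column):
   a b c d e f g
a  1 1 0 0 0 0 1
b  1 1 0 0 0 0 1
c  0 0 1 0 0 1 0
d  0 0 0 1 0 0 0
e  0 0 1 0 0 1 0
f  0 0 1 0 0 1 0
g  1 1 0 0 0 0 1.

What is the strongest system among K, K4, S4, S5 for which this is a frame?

K4

Transitive (axiom 4): yes — every two-step R-path is closed by a direct edge.
Reflexive (axiom T): no — e is not related to itself.
Euclidean (axiom 5): yes — any two successors of a common world are R-related.
So F validates K, K4; S4 would additionally require R to be reflexive. The strongest is K4.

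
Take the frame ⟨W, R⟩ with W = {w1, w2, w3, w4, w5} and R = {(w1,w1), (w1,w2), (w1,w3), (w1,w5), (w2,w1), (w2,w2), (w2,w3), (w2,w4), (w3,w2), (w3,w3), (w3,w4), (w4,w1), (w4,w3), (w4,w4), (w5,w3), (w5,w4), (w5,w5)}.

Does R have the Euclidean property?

No

Euclidean: no — w1 R w2 and w1 R w5, but not w2 R w5.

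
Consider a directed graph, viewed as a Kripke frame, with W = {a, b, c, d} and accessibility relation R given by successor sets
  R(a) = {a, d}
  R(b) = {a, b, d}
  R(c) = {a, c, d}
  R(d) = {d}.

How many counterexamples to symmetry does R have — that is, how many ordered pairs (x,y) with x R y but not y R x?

5

Enumerating: (a,d), (b,a), (b,d), (c,a), (c,d).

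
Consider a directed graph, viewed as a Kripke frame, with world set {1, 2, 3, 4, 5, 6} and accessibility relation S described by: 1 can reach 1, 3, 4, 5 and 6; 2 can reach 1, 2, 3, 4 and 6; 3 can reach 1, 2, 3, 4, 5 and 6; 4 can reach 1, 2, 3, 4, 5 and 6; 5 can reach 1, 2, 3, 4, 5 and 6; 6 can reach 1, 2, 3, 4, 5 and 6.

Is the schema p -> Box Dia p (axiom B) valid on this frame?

Axiom B corresponds to the accessibility relation being symmetric.
Symmetric: no — 2 S 1 but not 1 S 2.

No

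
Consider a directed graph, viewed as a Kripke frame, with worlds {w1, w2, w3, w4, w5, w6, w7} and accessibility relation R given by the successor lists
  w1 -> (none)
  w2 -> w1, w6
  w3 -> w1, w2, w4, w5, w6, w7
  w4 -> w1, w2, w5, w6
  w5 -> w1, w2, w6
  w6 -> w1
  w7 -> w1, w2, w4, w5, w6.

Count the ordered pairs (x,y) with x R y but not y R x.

21

Enumerating: (w2,w1), (w2,w6), (w3,w1), (w3,w2), (w3,w4), (w3,w5), (w3,w6), (w3,w7), (w4,w1), (w4,w2), (w4,w5), (w4,w6), … and 9 more.
Total: 21.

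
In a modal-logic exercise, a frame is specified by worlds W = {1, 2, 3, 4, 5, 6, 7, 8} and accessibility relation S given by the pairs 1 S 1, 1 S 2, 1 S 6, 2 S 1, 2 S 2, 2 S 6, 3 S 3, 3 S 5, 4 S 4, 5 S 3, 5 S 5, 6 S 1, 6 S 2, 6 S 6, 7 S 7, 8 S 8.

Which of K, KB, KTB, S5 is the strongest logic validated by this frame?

S5

Symmetric (axiom B): yes — every pair in S has its reverse in S.
Reflexive (axiom T): yes — every world is S-related to itself.
Euclidean (axiom 5): yes — any two successors of a common world are S-related.
So F validates K, KB, KTB, S5. The strongest is S5.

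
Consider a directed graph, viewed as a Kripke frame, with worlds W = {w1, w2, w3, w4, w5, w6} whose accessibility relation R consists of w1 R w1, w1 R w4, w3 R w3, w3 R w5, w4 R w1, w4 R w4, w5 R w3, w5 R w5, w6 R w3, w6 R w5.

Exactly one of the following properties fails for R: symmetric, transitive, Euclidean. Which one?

symmetric

Symmetric: no — w6 R w3 but not w3 R w6.
Transitive: yes — every two-step R-path is closed by a direct edge.
Euclidean: yes — any two successors of a common world are R-related.
Only symmetric fails.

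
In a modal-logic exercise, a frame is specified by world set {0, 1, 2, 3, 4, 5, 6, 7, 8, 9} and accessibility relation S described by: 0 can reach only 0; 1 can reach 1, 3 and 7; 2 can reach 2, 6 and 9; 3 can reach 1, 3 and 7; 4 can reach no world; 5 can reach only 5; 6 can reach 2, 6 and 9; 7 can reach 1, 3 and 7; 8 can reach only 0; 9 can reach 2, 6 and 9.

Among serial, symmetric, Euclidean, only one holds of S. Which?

Euclidean

Serial: no — 4 has no S-successor.
Symmetric: no — 8 S 0 but not 0 S 8.
Euclidean: yes — any two successors of a common world are S-related.
Only Euclidean holds.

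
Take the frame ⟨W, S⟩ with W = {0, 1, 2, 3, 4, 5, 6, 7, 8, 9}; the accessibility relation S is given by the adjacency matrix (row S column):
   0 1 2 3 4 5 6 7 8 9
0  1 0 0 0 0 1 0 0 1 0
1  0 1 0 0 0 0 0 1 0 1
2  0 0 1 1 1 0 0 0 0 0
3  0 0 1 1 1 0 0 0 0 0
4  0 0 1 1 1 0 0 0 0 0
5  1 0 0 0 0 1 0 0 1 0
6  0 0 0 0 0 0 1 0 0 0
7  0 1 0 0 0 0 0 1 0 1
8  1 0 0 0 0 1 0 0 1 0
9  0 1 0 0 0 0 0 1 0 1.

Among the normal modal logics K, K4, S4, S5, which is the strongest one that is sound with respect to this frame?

Transitive (axiom 4): yes — every two-step S-path is closed by a direct edge.
Reflexive (axiom T): yes — every world is S-related to itself.
Euclidean (axiom 5): yes — any two successors of a common world are S-related.
So F validates K, K4, S4, S5. The strongest is S5.

S5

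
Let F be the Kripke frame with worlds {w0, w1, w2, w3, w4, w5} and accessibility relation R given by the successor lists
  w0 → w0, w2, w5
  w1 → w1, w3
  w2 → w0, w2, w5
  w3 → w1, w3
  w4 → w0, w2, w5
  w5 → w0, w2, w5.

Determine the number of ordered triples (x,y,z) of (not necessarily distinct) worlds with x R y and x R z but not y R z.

R is Euclidean; there are no such tuples.

0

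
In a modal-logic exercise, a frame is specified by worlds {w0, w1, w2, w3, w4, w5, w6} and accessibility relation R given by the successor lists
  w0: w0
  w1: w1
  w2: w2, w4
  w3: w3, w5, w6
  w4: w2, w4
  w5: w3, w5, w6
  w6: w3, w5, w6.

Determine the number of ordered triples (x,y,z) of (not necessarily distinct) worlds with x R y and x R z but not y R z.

0

R is Euclidean; there are no such tuples.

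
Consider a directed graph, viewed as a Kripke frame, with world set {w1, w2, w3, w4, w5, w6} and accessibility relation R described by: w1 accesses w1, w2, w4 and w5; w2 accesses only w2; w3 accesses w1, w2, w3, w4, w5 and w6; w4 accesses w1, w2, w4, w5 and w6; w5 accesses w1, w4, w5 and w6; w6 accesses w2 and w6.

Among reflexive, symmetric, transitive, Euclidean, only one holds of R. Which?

reflexive

Reflexive: yes — every world is R-related to itself.
Symmetric: no — w1 R w2 but not w2 R w1.
Transitive: no — w1 R w4 and w4 R w6, but not w1 R w6.
Euclidean: no — w1 R w2 and w1 R w4, but not w2 R w4.
Only reflexive holds.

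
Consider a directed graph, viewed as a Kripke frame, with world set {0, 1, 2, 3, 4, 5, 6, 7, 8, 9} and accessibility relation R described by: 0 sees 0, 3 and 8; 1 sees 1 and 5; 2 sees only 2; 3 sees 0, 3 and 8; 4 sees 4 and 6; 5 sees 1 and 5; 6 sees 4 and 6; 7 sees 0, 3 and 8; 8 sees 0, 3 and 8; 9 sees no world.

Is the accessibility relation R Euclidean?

Yes

Euclidean: yes — any two successors of a common world are R-related.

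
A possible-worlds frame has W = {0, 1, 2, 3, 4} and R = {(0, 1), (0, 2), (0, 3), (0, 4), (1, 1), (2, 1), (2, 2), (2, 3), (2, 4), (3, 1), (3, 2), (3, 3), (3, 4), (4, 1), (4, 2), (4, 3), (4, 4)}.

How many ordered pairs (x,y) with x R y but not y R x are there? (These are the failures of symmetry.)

7

Enumerating: (0,1), (0,2), (0,3), (0,4), (2,1), (3,1), (4,1).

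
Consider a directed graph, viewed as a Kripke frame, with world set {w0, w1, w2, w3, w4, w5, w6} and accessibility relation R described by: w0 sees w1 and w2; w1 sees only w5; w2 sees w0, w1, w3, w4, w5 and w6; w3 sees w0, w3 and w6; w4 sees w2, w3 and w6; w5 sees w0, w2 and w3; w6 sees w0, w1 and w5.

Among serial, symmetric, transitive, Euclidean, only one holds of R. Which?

Serial: yes — every world has a successor (e.g. w0 R w1).
Symmetric: no — w0 R w1 but not w1 R w0.
Transitive: no — w0 R w1 and w1 R w5, but not w0 R w5.
Euclidean: no — w0 R w1 and w0 R w2, but not w1 R w2.
Only serial holds.

serial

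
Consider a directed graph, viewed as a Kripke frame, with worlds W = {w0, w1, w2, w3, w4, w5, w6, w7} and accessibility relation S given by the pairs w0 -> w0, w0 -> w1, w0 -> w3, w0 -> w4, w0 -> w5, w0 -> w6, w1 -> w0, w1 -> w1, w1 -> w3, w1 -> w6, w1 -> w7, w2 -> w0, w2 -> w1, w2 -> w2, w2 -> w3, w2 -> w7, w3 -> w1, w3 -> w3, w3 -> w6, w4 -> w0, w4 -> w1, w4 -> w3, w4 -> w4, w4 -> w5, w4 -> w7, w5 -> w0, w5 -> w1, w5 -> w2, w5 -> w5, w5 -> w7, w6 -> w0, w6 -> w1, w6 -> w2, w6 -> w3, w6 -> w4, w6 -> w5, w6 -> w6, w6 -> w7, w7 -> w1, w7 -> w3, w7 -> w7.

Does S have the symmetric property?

No

Symmetric: no — w0 S w3 but not w3 S w0.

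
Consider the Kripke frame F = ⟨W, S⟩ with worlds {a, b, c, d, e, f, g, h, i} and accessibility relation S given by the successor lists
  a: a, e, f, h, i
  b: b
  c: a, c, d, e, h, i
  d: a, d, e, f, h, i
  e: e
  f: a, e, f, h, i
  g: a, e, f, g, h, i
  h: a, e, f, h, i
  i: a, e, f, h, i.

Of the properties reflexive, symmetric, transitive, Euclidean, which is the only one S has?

Reflexive: yes — every world is S-related to itself.
Symmetric: no — a S e but not e S a.
Transitive: no — c S a and a S f, but not c S f.
Euclidean: no — a S e and a S f, but not e S f.
Only reflexive holds.

reflexive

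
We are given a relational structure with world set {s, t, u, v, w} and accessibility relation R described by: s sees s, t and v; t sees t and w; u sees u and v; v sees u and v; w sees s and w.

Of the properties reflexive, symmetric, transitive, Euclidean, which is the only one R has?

Reflexive: yes — every world is R-related to itself.
Symmetric: no — s R t but not t R s.
Transitive: no — s R t and t R w, but not s R w.
Euclidean: no — s R t and s R v, but not t R v.
Only reflexive holds.

reflexive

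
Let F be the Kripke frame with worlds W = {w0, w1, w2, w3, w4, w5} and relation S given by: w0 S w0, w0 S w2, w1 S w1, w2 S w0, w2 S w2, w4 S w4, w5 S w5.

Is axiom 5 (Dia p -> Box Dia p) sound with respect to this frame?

Axiom 5 corresponds to the accessibility relation being Euclidean.
Euclidean: yes — any two successors of a common world are S-related.

Yes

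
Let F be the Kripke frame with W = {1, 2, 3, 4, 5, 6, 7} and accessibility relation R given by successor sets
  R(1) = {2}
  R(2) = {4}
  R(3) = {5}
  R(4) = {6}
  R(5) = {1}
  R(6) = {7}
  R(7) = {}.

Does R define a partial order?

No

Reflexive: no — 1 is not related to itself.
Transitive: no — 1 R 2 and 2 R 4, but not 1 R 4.
Antisymmetric: yes — no distinct pair is related both ways.
So R is not a partial order.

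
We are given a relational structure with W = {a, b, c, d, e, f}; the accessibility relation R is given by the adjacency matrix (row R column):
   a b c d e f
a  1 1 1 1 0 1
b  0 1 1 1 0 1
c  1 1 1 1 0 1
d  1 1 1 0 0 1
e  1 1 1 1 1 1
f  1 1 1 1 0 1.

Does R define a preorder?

Reflexive: no — d is not related to itself.
Transitive: no — b R c and c R a, but not b R a.
So R is not a preorder.

No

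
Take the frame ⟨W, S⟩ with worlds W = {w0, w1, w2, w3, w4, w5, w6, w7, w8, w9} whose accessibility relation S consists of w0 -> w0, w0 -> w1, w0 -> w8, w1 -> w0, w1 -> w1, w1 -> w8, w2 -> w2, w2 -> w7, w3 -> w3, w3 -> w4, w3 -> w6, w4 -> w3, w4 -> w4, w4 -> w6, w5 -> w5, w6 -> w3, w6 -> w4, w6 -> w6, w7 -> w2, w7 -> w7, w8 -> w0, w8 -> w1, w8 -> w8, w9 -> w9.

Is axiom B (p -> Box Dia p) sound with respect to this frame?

Yes

Axiom B corresponds to the accessibility relation being symmetric.
Symmetric: yes — every pair in S has its reverse in S.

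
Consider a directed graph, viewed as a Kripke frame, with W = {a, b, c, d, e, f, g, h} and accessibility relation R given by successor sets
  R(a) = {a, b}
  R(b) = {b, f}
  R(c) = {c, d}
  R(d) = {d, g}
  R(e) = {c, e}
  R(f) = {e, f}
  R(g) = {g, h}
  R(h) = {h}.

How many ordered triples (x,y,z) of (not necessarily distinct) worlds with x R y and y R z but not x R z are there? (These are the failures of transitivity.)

6

Enumerating: (a,b,f), (b,f,e), (c,d,g), (d,g,h), (e,c,d), (f,e,c).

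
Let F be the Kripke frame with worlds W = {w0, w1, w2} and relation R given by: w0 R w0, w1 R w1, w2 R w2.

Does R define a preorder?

Yes

Reflexive: yes — every world is R-related to itself.
Transitive: yes — every two-step R-path is closed by a direct edge.
So R is a preorder.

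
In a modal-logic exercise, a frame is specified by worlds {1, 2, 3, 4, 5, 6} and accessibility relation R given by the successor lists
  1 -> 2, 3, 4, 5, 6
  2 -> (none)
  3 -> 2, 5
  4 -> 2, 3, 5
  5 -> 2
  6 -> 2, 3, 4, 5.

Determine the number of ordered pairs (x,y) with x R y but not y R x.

15

Enumerating: (1,2), (1,3), (1,4), (1,5), (1,6), (3,2), (3,5), (4,2), (4,3), (4,5), (5,2), (6,2), (6,3), (6,4), (6,5).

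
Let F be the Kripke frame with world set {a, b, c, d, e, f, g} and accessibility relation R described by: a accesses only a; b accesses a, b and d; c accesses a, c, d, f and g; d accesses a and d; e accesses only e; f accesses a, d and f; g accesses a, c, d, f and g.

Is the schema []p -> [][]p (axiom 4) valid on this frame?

Axiom 4 corresponds to the accessibility relation being transitive.
Transitive: yes — every two-step R-path is closed by a direct edge.

Yes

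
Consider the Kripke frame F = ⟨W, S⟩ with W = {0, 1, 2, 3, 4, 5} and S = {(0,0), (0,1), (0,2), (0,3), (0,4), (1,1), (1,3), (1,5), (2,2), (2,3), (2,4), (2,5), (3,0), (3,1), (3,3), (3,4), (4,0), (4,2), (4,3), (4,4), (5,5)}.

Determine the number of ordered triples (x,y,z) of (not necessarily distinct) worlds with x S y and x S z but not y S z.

Enumerating: (0,1,0), (0,1,2), (0,1,4), (0,2,0), (0,2,1), (0,3,2), (0,4,1), (1,3,5), (1,5,1), (1,5,3), (2,3,2), (2,3,5), … and 9 more.
Total: 21.

21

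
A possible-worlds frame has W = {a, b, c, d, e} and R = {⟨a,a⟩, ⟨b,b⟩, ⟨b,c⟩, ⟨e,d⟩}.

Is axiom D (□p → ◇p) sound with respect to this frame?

By correspondence theory, D is valid on a frame iff R is serial.
Serial: no — c has no R-successor.

No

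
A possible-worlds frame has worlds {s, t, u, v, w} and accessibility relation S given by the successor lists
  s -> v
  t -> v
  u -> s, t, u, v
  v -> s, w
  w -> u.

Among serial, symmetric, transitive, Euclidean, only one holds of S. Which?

Serial: yes — every world has a successor (e.g. s S v).
Symmetric: no — t S v but not v S t.
Transitive: no — s S v and v S w, but not s S w.
Euclidean: no — u S s and u S t, but not s S t.
Only serial holds.

serial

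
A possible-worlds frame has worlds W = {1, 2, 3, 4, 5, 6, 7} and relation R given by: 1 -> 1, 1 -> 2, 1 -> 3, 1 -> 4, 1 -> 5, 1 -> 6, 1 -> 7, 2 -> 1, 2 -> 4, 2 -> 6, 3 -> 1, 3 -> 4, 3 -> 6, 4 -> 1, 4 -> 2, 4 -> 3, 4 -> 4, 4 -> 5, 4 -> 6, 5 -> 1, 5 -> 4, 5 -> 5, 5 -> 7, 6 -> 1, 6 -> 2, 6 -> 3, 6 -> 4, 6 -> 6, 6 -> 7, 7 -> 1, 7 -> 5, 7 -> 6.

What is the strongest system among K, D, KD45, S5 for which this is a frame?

D

Serial (axiom D): yes — every world has a successor (e.g. 1 R 1).
Euclidean (axiom 5): no — 1 R 2 and 1 R 3, but not 2 R 3.
Transitive (axiom 4): no — 2 R 1 and 1 R 3, but not 2 R 3.
Reflexive (axiom T): no — 2 is not related to itself.
So F validates K, D; KD45 would additionally require R to be Euclidean and transitive. The strongest is D.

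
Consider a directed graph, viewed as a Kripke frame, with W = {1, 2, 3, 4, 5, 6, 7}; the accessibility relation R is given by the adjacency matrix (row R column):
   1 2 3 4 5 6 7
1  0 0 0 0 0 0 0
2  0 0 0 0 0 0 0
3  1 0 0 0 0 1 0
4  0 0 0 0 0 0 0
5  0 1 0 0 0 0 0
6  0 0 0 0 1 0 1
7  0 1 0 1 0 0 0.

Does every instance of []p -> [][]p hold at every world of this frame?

By correspondence theory, 4 is valid on a frame iff R is transitive.
Transitive: no — 3 R 6 and 6 R 5, but not 3 R 5.

No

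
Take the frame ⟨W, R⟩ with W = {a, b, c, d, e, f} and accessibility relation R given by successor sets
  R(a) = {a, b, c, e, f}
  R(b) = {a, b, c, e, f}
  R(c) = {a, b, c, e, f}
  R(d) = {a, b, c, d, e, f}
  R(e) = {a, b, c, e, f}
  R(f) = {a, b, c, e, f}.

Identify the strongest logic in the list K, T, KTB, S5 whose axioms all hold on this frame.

Reflexive (axiom T): yes — every world is R-related to itself.
Symmetric (axiom B): no — d R a but not a R d.
Euclidean (axiom 5): no — d R a and d R d, but not a R d.
So F validates K, T; KTB would additionally require R to be symmetric. The strongest is T.

T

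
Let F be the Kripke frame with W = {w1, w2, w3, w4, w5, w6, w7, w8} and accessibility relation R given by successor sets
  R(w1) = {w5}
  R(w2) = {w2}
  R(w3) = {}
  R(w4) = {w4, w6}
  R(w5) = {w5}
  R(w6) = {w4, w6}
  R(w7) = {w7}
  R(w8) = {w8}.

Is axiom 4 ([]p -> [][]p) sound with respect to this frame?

The schema 4 characterises exactly the transitive frames.
Transitive: yes — every two-step R-path is closed by a direct edge.

Yes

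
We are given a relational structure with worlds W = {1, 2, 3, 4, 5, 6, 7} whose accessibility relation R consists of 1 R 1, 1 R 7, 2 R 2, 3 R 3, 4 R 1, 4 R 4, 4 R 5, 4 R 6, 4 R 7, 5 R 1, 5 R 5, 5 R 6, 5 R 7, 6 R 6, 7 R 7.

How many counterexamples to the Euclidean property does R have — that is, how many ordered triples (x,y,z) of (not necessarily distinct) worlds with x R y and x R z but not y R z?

Enumerating: (1,7,1), (4,1,4), (4,1,5), (4,1,6), (4,5,4), (4,6,1), (4,6,4), (4,6,5), (4,6,7), (4,7,1), (4,7,4), (4,7,5), … and 9 more.
Total: 21.

21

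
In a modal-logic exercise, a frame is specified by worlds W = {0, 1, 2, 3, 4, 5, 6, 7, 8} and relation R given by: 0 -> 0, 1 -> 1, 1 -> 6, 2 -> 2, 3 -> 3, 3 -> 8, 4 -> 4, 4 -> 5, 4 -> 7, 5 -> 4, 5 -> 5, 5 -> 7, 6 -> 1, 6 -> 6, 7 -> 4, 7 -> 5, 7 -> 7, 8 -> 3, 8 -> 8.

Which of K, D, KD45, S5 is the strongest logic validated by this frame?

Serial (axiom D): yes — every world has a successor (e.g. 0 R 0).
Euclidean (axiom 5): yes — any two successors of a common world are R-related.
Transitive (axiom 4): yes — every two-step R-path is closed by a direct edge.
Reflexive (axiom T): yes — every world is R-related to itself.
So F validates K, D, KD45, S5. The strongest is S5.

S5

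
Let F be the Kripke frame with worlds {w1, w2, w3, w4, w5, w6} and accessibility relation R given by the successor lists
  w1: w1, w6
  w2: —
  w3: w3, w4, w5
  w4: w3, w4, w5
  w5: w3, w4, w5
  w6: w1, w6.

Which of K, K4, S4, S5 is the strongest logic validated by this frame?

K4

Transitive (axiom 4): yes — every two-step R-path is closed by a direct edge.
Reflexive (axiom T): no — w2 is not related to itself.
Euclidean (axiom 5): yes — any two successors of a common world are R-related.
So F validates K, K4; S4 would additionally require R to be reflexive. The strongest is K4.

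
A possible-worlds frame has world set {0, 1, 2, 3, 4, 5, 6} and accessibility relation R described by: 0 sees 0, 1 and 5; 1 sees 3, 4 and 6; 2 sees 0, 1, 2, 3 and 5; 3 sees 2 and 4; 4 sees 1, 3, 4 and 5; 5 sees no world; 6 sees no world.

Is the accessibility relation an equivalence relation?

No

Reflexive: no — 1 is not related to itself.
Symmetric: no — 0 R 1 but not 1 R 0.
Transitive: no — 0 R 1 and 1 R 3, but not 0 R 3.
So R is not an equivalence relation.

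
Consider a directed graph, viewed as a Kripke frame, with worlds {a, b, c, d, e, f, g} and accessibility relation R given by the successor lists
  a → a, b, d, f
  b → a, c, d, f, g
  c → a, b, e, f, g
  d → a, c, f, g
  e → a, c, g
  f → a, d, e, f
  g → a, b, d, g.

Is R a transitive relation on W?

No

Transitive: no — a R b and b R c, but not a R c.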